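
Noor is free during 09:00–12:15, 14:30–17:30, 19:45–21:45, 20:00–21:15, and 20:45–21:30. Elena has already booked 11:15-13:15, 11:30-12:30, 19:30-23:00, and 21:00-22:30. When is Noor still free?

First set merges to 09:00-12:15, 14:30-17:30, 19:45-21:45.
Second set merges to 11:15-13:15, 19:30-23:00.
09:00-12:15 \ B = 09:00-11:15.
14:30-17:30: nothing removed.
19:45-21:45: entirely removed.

09:00-11:15, 14:30-17:30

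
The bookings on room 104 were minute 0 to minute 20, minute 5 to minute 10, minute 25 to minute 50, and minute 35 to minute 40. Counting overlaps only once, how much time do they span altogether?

45 minutes

Merged: minute 0 to minute 20, minute 25 to minute 50.
Lengths: 20 minutes + 25 minutes = 45 minutes.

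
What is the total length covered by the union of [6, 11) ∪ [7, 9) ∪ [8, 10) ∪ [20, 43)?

28

Merged: [6, 11), [20, 43).
Lengths: 5 + 23 = 28.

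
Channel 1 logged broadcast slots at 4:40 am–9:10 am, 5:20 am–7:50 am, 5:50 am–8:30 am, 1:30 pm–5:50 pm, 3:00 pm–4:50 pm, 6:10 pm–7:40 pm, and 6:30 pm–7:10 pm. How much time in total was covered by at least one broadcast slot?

Merged: 4:40 am–9:10 am, 1:30 pm–5:50 pm, 6:10 pm–7:40 pm.
Lengths: 4 h 30 min + 4 h 20 min + 1 h 30 min = 10 h 20 min.

10 h 20 min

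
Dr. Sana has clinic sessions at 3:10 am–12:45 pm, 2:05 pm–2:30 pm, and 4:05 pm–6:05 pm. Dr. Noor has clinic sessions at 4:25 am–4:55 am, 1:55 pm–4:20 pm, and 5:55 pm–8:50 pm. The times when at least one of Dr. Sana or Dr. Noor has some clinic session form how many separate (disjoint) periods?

2

A ∪ B = 3:10 am–12:45 pm, 1:55 pm–8:50 pm.
That is 2 disjoint pieces.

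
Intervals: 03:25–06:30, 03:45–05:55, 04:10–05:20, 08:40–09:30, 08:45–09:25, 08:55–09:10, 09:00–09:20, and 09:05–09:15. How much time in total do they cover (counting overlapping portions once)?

Merged: 03:25–06:30, 08:40–09:30.
Lengths: 3 h 5 min + 50 min = 3 h 55 min.

3 h 55 min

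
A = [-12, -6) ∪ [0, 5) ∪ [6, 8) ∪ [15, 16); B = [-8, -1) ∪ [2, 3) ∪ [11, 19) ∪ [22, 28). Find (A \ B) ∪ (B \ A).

A \ B = [-12, -8), [0, 2), [3, 5), [6, 8).
B \ A = [-6, -1), [11, 15), [16, 19), [22, 28).
Union of the two gives the symmetric difference.

[-12, -8) ∪ [-6, -1) ∪ [0, 2) ∪ [3, 5) ∪ [6, 8) ∪ [11, 15) ∪ [16, 19) ∪ [22, 28)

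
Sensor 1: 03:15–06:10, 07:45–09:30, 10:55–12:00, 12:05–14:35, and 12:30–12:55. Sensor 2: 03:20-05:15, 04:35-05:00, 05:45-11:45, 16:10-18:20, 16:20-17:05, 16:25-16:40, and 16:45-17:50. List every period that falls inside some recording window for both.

03:20-05:15, 05:45-06:10, 07:45-09:30, 10:55-11:45

First set merges to 03:15-06:10, 07:45-09:30, 10:55-12:00, 12:05-14:35.
Second set merges to 03:20-05:15, 05:45-11:45, 16:10-18:20.
03:15-06:10 overlaps B on 03:20-05:15, 05:45-06:10.
07:45-09:30 overlaps B on 07:45-09:30.
10:55-12:00 overlaps B on 10:55-11:45.
12:05-14:35 falls entirely outside B.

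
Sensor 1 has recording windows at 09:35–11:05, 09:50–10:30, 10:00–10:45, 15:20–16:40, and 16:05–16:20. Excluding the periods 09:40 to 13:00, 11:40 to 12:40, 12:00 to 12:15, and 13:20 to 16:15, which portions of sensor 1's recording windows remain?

Merge the first list: 09:35-11:05, 15:20-16:40.
Merge the second list: 09:40-13:00, 13:20-16:15.
09:35-11:05 \ B = 09:35-09:40.
15:20-16:40 \ B = 16:15-16:40.

09:35-09:40, 16:15-16:40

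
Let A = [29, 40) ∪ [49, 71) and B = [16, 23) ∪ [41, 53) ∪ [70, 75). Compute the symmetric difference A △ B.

A but not B: [29, 40), [53, 70).
B but not A: [16, 23), [41, 49), [71, 75).
Combining gives A △ B.

[16, 23) ∪ [29, 40) ∪ [41, 49) ∪ [53, 70) ∪ [71, 75)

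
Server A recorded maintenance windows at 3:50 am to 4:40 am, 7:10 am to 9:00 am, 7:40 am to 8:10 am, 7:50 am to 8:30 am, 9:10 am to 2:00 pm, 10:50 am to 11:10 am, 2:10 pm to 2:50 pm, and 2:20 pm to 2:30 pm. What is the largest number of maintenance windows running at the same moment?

Sweep endpoints in order; track running count of active intervals.
Peak of 3 reached at 7:50 am.

3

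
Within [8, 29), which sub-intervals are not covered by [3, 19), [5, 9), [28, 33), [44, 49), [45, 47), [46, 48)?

[19, 28)

Covered (merged): [3, 19), [28, 33), [44, 49).
Uncovered inside [8, 29): [19, 28).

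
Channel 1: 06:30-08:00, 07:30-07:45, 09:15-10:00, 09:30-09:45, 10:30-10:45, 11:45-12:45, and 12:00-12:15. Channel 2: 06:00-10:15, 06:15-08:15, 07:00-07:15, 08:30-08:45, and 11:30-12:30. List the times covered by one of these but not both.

A, merged: 06:30–08:00, 09:15–10:00, 10:30–10:45, 11:45–12:45.
B, merged: 06:00–10:15, 11:30–12:30.
A \ B = 10:30–10:45, 12:30–12:45.
B \ A = 06:00–06:30, 08:00–09:15, 10:00–10:15, 11:30–11:45.
Union of the two gives the symmetric difference.

06:00–06:30, 08:00–09:15, 10:00–10:15, 10:30–10:45, 11:30–11:45, 12:30–12:45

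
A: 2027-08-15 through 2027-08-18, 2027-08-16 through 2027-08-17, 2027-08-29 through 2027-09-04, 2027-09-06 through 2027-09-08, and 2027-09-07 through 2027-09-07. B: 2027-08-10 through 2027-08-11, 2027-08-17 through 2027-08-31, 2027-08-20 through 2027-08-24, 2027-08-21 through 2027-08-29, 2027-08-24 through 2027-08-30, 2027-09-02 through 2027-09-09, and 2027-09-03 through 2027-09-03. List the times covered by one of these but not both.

2027-08-10 through 2027-08-11, 2027-08-15 through 2027-08-16, 2027-08-19 through 2027-08-28, 2027-09-01 through 2027-09-01, 2027-09-05 through 2027-09-05, 2027-09-09 through 2027-09-09

Merge the first list: 2027-08-15 through 2027-08-18, 2027-08-29 through 2027-09-04, 2027-09-06 through 2027-09-08.
Merge the second list: 2027-08-10 through 2027-08-11, 2027-08-17 through 2027-08-31, 2027-09-02 through 2027-09-09.
A \ B = 2027-08-15 through 2027-08-16, 2027-09-01 through 2027-09-01.
B \ A = 2027-08-10 through 2027-08-11, 2027-08-19 through 2027-08-28, 2027-09-05 through 2027-09-05, 2027-09-09 through 2027-09-09.
Union of the two gives the symmetric difference.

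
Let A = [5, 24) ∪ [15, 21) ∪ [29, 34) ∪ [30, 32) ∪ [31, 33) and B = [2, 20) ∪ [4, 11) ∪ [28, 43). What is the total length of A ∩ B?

20

A, merged: [5, 24), [29, 34).
B, merged: [2, 20), [28, 43).
A ∩ B = [5, 20), [29, 34).
Total: 15 + 5 = 20.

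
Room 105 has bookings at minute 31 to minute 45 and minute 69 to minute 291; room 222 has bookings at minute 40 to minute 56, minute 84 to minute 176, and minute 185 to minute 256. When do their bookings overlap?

minute 40 to minute 45, minute 84 to minute 176, minute 185 to minute 256

minute 31 to minute 45 overlaps B on minute 40 to minute 45.
minute 69 to minute 291 overlaps B on minute 84 to minute 176, minute 185 to minute 256.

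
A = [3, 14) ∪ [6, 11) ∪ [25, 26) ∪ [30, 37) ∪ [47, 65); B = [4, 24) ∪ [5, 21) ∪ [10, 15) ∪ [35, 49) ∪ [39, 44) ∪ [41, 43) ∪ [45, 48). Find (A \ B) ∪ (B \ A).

A, merged: [3, 14), [25, 26), [30, 37), [47, 65).
B, merged: [4, 24), [35, 49).
A but not B: [3, 4), [25, 26), [30, 35), [49, 65).
B but not A: [14, 24), [37, 47).
Combining gives A △ B.

[3, 4) ∪ [14, 24) ∪ [25, 26) ∪ [30, 35) ∪ [37, 47) ∪ [49, 65)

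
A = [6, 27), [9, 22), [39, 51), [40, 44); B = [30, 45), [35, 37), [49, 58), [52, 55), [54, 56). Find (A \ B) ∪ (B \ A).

First set merges to [6, 27), [39, 51).
Second set merges to [30, 45), [49, 58).
Only in the first: [6, 27), [45, 49).
Only in the second: [30, 39), [51, 58).
Together these are the periods covered by exactly one.

[6, 27) ∪ [30, 39) ∪ [45, 49) ∪ [51, 58)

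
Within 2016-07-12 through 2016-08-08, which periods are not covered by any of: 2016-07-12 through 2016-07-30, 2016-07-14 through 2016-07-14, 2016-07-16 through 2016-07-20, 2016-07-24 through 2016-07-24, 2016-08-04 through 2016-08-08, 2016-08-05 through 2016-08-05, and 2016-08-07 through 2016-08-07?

After merging, the occupied span is 2016-07-12 through 2016-07-30, 2016-08-04 through 2016-08-08.
Gaps within 2016-07-12 through 2016-08-08: 2016-07-31 through 2016-08-03.

2016-07-31 through 2016-08-03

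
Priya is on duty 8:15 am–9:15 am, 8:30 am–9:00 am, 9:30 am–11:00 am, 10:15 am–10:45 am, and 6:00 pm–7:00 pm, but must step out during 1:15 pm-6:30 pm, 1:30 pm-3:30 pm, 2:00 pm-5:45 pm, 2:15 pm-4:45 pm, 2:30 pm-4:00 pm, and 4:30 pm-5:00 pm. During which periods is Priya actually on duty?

8:15 am-9:15 am, 9:30 am-11:00 am, 6:30 pm-7:00 pm

Merge the first list: 8:15 am-9:15 am, 9:30 am-11:00 am, 6:00 pm-7:00 pm.
Merge the second list: 1:15 pm-6:30 pm.
8:15 am-9:15 am: no B overlap → unchanged.
9:30 am-11:00 am: no B overlap → unchanged.
6:00 pm-7:00 pm minus B → 6:30 pm-7:00 pm.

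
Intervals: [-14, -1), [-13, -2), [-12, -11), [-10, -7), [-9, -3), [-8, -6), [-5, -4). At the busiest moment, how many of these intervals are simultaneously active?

5

Sweep endpoints in order; track running count of active intervals.
Peak of 5 reached at -8.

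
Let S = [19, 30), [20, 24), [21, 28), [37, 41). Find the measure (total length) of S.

Merged: [19, 30), [37, 41).
Lengths: 11 + 4 = 15.

15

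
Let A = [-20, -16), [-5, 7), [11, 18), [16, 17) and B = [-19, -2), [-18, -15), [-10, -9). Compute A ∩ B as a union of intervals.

Merge the first list: [-20, -16), [-5, 7), [11, 18).
Merge the second list: [-19, -2).
[-20, -16) meets the second set on [-19, -16).
[-5, 7) meets the second set on [-5, -2).
[11, 18): no overlap with the second set.

[-19, -16) ∪ [-5, -2)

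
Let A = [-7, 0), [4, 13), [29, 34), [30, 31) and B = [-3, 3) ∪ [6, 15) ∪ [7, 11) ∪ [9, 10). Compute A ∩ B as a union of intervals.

First set merges to [-7, 0), [4, 13), [29, 34).
Second set merges to [-3, 3), [6, 15).
[-7, 0) meets the second set on [-3, 0).
[4, 13) meets the second set on [6, 13).
[29, 34): no overlap with the second set.

[-3, 0) ∪ [6, 13)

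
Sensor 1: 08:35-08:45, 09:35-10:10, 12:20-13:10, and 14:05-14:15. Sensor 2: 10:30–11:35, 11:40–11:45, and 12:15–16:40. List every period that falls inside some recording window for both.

08:35-08:45 meets no B interval.
09:35-10:10 meets no B interval.
12:20-13:10 ∩ B → 12:20-13:10.
14:05-14:15 ∩ B → 14:05-14:15.

12:20-13:10, 14:05-14:15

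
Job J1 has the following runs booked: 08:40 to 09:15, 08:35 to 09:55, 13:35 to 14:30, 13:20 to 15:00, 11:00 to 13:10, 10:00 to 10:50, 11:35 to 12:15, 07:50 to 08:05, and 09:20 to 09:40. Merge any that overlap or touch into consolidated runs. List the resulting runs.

07:50–08:05, 08:35–09:55, 10:00–10:50, 11:00–13:10, 13:20–15:00

Sort by start: 07:50–08:05, 08:35–09:55, 08:40–09:15, 09:20–09:40, 10:00–10:50, 11:00–13:10, 11:35–12:15, 13:20–15:00, 13:35–14:30.
08:35–09:55 is disjoint → start new block.
08:40–09:15 overlaps/touches 08:35–09:55 → extend to 08:35–09:55.
09:20–09:40 overlaps/touches 08:35–09:55 → extend to 08:35–09:55.
10:00–10:50 is disjoint → start new block.
11:00–13:10 is disjoint → start new block.
11:35–12:15 overlaps/touches 11:00–13:10 → extend to 11:00–13:10.
13:20–15:00 is disjoint → start new block.
13:35–14:30 overlaps/touches 13:20–15:00 → extend to 13:20–15:00.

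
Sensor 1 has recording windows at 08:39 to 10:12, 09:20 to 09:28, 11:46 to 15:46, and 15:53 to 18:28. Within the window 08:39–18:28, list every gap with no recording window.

The merged coverage is 08:39–10:12, 11:46–15:46, 15:53–18:28.
Uncovered inside 08:39–18:28: 10:12–11:46, 15:46–15:53.

10:12–11:46, 15:46–15:53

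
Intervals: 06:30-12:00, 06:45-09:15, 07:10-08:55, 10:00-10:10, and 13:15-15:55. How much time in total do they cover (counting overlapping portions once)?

Merged: 06:30–12:00, 13:15–15:55.
Lengths: 5 h 30 min + 2 h 40 min = 8 h 10 min.

8 h 10 min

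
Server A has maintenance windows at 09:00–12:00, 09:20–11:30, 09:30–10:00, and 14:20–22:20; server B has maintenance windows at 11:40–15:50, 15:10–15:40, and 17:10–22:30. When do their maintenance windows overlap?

A, merged: 09:00–12:00, 14:20–22:20.
B, merged: 11:40–15:50, 17:10–22:30.
09:00–12:00 overlaps B on 11:40–12:00.
14:20–22:20 overlaps B on 14:20–15:50, 17:10–22:20.

11:40–12:00, 14:20–15:50, 17:10–22:20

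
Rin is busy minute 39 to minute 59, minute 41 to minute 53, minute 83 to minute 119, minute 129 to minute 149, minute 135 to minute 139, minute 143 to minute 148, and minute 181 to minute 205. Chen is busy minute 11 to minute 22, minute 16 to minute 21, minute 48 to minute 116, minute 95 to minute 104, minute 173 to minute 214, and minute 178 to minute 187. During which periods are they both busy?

minute 48 to minute 59, minute 83 to minute 116, minute 181 to minute 205

Merge the first list: minute 39 to minute 59, minute 83 to minute 119, minute 129 to minute 149, minute 181 to minute 205.
Merge the second list: minute 11 to minute 22, minute 48 to minute 116, minute 173 to minute 214.
minute 39 to minute 59 ∩ B → minute 48 to minute 59.
minute 83 to minute 119 ∩ B → minute 83 to minute 116.
minute 129 to minute 149 meets no B interval.
minute 181 to minute 205 ∩ B → minute 181 to minute 205.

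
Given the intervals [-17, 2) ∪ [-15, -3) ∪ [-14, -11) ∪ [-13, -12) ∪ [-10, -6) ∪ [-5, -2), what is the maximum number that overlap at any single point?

4

At -13, 4 of the intervals are simultaneously active.
No point has more.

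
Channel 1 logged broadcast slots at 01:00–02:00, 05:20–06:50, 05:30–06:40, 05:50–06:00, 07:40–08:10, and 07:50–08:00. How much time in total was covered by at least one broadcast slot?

3 h

Merged: 01:00–02:00, 05:20–06:50, 07:40–08:10.
Lengths: 1 h + 1 h 30 min + 30 min = 3 h.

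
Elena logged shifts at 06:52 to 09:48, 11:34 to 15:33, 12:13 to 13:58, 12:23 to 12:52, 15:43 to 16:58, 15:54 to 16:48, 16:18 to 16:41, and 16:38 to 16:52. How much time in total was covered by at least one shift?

8 h 10 min

Merged: 06:52–09:48, 11:34–15:33, 15:43–16:58.
Lengths: 2 h 56 min + 3 h 59 min + 1 h 15 min = 8 h 10 min.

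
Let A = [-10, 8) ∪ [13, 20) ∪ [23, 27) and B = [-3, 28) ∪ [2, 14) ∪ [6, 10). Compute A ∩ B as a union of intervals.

[-3, 8) ∪ [13, 20) ∪ [23, 27)

Second set merges to [-3, 28).
[-10, 8) meets the second set on [-3, 8).
[13, 20) meets the second set on [13, 20).
[23, 27) meets the second set on [23, 27).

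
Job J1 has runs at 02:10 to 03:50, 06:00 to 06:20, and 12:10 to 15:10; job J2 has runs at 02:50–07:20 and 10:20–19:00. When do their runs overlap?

02:50–03:50, 06:00–06:20, 12:10–15:10

02:10–03:50 meets the second set on 02:50–03:50.
06:00–06:20 meets the second set on 06:00–06:20.
12:10–15:10 meets the second set on 12:10–15:10.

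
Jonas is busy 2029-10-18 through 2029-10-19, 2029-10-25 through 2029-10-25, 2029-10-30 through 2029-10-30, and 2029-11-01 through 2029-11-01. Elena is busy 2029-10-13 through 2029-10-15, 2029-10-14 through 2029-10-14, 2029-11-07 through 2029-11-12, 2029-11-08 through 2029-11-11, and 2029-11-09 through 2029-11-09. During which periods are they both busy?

B, merged: 2029-10-13 through 2029-10-15, 2029-11-07 through 2029-11-12.
2029-10-18 through 2029-10-19: no overlap with the second set.
2029-10-25 through 2029-10-25: no overlap with the second set.
2029-10-30 through 2029-10-30: no overlap with the second set.
2029-11-01 through 2029-11-01: no overlap with the second set.
No overlap.

none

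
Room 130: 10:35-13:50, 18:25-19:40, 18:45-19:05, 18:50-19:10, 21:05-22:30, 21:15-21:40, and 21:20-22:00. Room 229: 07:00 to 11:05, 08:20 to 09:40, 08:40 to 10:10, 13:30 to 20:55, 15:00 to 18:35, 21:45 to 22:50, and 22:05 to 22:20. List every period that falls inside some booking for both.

First set merges to 10:35-13:50, 18:25-19:40, 21:05-22:30.
Second set merges to 07:00-11:05, 13:30-20:55, 21:45-22:50.
10:35-13:50 ∩ B → 10:35-11:05, 13:30-13:50.
18:25-19:40 ∩ B → 18:25-19:40.
21:05-22:30 ∩ B → 21:45-22:30.

10:35-11:05, 13:30-13:50, 18:25-19:40, 21:45-22:30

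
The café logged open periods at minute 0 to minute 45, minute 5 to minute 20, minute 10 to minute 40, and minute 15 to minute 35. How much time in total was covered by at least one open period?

45 minutes

Merged: minute 0 to minute 45.
Length: 45 minutes.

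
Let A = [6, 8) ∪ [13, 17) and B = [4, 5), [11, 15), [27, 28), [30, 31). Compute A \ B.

[6, 8): no B overlap → unchanged.
[13, 17) minus B → [15, 17).

[6, 8) ∪ [15, 17)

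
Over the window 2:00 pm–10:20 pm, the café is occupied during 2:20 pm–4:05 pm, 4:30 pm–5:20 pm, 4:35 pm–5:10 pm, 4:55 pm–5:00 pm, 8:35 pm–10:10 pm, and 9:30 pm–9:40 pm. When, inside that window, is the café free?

The merged coverage is 2:20 pm–4:05 pm, 4:30 pm–5:20 pm, 8:35 pm–10:10 pm.
Complement within 2:00 pm–10:20 pm: 2:00 pm–2:20 pm, 4:05 pm–4:30 pm, 5:20 pm–8:35 pm, 10:10 pm–10:20 pm.

2:00 pm–2:20 pm, 4:05 pm–4:30 pm, 5:20 pm–8:35 pm, 10:10 pm–10:20 pm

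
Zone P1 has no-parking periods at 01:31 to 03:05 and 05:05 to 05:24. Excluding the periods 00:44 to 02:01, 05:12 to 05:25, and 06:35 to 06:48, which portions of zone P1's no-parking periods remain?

02:01–03:05, 05:05–05:12

01:31–03:05 \ B = 02:01–03:05.
05:05–05:24 \ B = 05:05–05:12.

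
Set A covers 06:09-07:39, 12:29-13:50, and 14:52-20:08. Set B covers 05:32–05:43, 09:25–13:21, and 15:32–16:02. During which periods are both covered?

12:29–13:21, 15:32–16:02

06:09–07:39 meets no B interval.
12:29–13:50 ∩ B → 12:29–13:21.
14:52–20:08 ∩ B → 15:32–16:02.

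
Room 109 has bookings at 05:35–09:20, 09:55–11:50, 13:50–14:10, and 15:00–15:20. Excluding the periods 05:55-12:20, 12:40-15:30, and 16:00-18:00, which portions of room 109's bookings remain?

05:35–05:55

05:35–09:20 with B removed leaves 05:35–05:55.
09:55–11:50 lies entirely inside B → drops out.
13:50–14:10 lies entirely inside B → drops out.
15:00–15:20 lies entirely inside B → drops out.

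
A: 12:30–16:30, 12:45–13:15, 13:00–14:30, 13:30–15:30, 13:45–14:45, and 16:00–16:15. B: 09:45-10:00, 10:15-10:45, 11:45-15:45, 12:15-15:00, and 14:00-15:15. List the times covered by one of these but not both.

09:45–10:00, 10:15–10:45, 11:45–12:30, 15:45–16:30

First set merges to 12:30–16:30.
Second set merges to 09:45–10:00, 10:15–10:45, 11:45–15:45.
A \ B = 15:45–16:30.
B \ A = 09:45–10:00, 10:15–10:45, 11:45–12:30.
Union of the two gives the symmetric difference.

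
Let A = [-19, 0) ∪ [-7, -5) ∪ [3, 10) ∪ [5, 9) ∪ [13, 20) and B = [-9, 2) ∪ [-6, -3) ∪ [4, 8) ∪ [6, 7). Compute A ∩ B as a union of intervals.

[-9, 0) ∪ [4, 8)

A, merged: [-19, 0), [3, 10), [13, 20).
B, merged: [-9, 2), [4, 8).
[-19, 0) overlaps B on [-9, 0).
[3, 10) overlaps B on [4, 8).
[13, 20) falls entirely outside B.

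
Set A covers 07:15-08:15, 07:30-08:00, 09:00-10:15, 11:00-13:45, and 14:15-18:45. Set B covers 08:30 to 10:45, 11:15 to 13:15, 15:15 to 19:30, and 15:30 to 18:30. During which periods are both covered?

First set merges to 07:15–08:15, 09:00–10:15, 11:00–13:45, 14:15–18:45.
Second set merges to 08:30–10:45, 11:15–13:15, 15:15–19:30.
07:15–08:15 meets no B interval.
09:00–10:15 ∩ B → 09:00–10:15.
11:00–13:45 ∩ B → 11:15–13:15.
14:15–18:45 ∩ B → 15:15–18:45.

09:00–10:15, 11:15–13:15, 15:15–18:45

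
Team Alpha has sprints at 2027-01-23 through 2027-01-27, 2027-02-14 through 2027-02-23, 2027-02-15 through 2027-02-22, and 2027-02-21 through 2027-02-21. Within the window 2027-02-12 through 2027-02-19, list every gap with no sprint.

Covered (merged): 2027-01-23 through 2027-01-27, 2027-02-14 through 2027-02-23.
Complement within 2027-02-12 through 2027-02-19: 2027-02-12 through 2027-02-13.

2027-02-12 through 2027-02-13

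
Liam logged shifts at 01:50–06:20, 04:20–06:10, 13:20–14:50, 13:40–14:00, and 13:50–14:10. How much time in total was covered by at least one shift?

6 h

Merged: 01:50-06:20, 13:20-14:50.
Lengths: 4 h 30 min + 1 h 30 min = 6 h.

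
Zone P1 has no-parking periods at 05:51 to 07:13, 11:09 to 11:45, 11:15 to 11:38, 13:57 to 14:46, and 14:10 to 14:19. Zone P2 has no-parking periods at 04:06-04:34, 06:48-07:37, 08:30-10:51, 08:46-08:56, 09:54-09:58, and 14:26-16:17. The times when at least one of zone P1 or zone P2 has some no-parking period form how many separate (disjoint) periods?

5

First set merges to 05:51–07:13, 11:09–11:45, 13:57–14:46.
Second set merges to 04:06–04:34, 06:48–07:37, 08:30–10:51, 14:26–16:17.
A ∪ B = 04:06–04:34, 05:51–07:37, 08:30–10:51, 11:09–11:45, 13:57–16:17.
That is 5 disjoint pieces.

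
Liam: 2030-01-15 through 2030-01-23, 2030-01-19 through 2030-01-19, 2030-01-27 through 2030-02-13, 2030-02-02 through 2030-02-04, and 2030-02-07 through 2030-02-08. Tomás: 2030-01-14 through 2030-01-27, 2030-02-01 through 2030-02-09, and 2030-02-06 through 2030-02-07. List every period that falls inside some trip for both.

2030-01-15 through 2030-01-23, 2030-01-27 through 2030-01-27, 2030-02-01 through 2030-02-09

A, merged: 2030-01-15 through 2030-01-23, 2030-01-27 through 2030-02-13.
B, merged: 2030-01-14 through 2030-01-27, 2030-02-01 through 2030-02-09.
2030-01-15 through 2030-01-23 ∩ B → 2030-01-15 through 2030-01-23.
2030-01-27 through 2030-02-13 ∩ B → 2030-01-27 through 2030-01-27, 2030-02-01 through 2030-02-09.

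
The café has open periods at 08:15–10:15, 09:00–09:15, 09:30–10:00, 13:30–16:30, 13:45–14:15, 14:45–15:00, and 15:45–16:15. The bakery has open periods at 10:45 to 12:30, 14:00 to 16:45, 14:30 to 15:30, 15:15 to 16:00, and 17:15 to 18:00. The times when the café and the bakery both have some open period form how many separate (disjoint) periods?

A, merged: 08:15–10:15, 13:30–16:30.
B, merged: 10:45–12:30, 14:00–16:45, 17:15–18:00.
A ∩ B = 14:00–16:30.
That is 1 disjoint piece.

1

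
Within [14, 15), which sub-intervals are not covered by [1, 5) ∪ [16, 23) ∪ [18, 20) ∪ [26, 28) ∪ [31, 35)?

[14, 15)

Covered (merged): [1, 5), [16, 23), [26, 28), [31, 35).
Gaps within [14, 15): [14, 15).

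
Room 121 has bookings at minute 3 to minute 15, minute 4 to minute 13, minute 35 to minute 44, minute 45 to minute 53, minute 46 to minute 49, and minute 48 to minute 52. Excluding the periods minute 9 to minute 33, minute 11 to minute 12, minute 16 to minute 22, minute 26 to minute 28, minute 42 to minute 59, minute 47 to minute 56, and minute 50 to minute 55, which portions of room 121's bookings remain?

minute 3 to minute 9, minute 35 to minute 42

First set merges to minute 3 to minute 15, minute 35 to minute 44, minute 45 to minute 53.
Second set merges to minute 9 to minute 33, minute 42 to minute 59.
minute 3 to minute 15 minus B → minute 3 to minute 9.
minute 35 to minute 44 minus B → minute 35 to minute 42.
minute 45 to minute 53: fully covered by B → removed.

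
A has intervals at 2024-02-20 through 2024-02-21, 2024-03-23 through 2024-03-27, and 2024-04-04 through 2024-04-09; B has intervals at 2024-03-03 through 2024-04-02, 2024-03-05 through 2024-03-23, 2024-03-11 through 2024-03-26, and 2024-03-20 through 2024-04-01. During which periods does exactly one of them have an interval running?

Second set merges to 2024-03-03 through 2024-04-02.
Only in the first: 2024-02-20 through 2024-02-21, 2024-04-04 through 2024-04-09.
Only in the second: 2024-03-03 through 2024-03-22, 2024-03-28 through 2024-04-02.
Together these are the periods covered by exactly one.

2024-02-20 through 2024-02-21, 2024-03-03 through 2024-03-22, 2024-03-28 through 2024-04-02, 2024-04-04 through 2024-04-09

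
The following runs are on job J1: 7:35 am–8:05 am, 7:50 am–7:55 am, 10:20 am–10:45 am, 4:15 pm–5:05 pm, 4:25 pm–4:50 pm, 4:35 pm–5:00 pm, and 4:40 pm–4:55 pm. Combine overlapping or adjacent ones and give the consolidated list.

7:35 am-8:05 am, 10:20 am-10:45 am, 4:15 pm-5:05 pm

7:50 am-7:55 am overlaps/touches 7:35 am-8:05 am → extend to 7:35 am-8:05 am.
10:20 am-10:45 am is disjoint → start new block.
4:15 pm-5:05 pm is disjoint → start new block.
4:25 pm-4:50 pm overlaps/touches 4:15 pm-5:05 pm → extend to 4:15 pm-5:05 pm.
4:35 pm-5:00 pm overlaps/touches 4:15 pm-5:05 pm → extend to 4:15 pm-5:05 pm.
4:40 pm-4:55 pm overlaps/touches 4:15 pm-5:05 pm → extend to 4:15 pm-5:05 pm.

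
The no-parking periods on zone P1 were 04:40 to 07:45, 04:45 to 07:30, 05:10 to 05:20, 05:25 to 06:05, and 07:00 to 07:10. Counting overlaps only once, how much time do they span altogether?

Merged: 04:40–07:45.
Length: 3 h 5 min.

3 h 5 min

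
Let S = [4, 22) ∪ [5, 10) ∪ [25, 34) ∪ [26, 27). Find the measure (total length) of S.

Merged: [4, 22), [25, 34).
Lengths: 18 + 9 = 27.

27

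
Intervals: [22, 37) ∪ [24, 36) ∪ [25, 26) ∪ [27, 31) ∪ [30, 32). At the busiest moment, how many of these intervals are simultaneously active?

4

At 30, 4 of the intervals are simultaneously active.
No point has more.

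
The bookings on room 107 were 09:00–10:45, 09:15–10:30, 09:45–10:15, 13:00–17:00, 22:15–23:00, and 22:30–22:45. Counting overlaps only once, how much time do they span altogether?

6 h 30 min

Merged: 09:00-10:45, 13:00-17:00, 22:15-23:00.
Lengths: 1 h 45 min + 4 h + 45 min = 6 h 30 min.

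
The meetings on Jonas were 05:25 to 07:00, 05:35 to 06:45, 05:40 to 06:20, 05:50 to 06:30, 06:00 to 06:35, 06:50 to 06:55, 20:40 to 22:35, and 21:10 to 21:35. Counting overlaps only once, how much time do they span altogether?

Merged: 05:25–07:00, 20:40–22:35.
Lengths: 1 h 35 min + 1 h 55 min = 3 h 30 min.

3 h 30 min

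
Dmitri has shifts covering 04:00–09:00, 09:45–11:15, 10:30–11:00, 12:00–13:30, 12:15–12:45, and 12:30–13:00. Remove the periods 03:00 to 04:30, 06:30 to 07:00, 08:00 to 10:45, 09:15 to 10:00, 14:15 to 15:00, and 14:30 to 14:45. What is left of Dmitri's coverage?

First set merges to 04:00-09:00, 09:45-11:15, 12:00-13:30.
Second set merges to 03:00-04:30, 06:30-07:00, 08:00-10:45, 14:15-15:00.
04:00-09:00 \ B = 04:30-06:30, 07:00-08:00.
09:45-11:15 \ B = 10:45-11:15.
12:00-13:30: nothing removed.

04:30-06:30, 07:00-08:00, 10:45-11:15, 12:00-13:30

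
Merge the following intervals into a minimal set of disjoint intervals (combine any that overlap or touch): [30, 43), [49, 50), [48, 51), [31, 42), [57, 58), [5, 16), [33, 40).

[5, 16) ∪ [30, 43) ∪ [48, 51) ∪ [57, 58)

Sort by start: [5, 16), [30, 43), [31, 42), [33, 40), [48, 51), [49, 50), [57, 58).
[30, 43) is disjoint → start new block.
[31, 42) overlaps/touches [30, 43) → extend to [30, 43).
[33, 40) overlaps/touches [30, 43) → extend to [30, 43).
[48, 51) is disjoint → start new block.
[49, 50) overlaps/touches [48, 51) → extend to [48, 51).
[57, 58) is disjoint → start new block.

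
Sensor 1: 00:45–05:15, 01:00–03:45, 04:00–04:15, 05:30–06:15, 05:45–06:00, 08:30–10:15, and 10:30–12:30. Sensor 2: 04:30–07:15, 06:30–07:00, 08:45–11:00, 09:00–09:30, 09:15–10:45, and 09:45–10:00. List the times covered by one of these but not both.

A, merged: 00:45–05:15, 05:30–06:15, 08:30–10:15, 10:30–12:30.
B, merged: 04:30–07:15, 08:45–11:00.
A but not B: 00:45–04:30, 08:30–08:45, 11:00–12:30.
B but not A: 05:15–05:30, 06:15–07:15, 10:15–10:30.
Combining gives A △ B.

00:45–04:30, 05:15–05:30, 06:15–07:15, 08:30–08:45, 10:15–10:30, 11:00–12:30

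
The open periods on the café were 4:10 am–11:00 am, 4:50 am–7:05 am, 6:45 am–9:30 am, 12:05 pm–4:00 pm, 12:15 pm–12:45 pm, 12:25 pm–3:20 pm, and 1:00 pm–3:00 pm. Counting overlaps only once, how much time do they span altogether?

Merged: 4:10 am–11:00 am, 12:05 pm–4:00 pm.
Lengths: 6 h 50 min + 3 h 55 min = 10 h 45 min.

10 h 45 min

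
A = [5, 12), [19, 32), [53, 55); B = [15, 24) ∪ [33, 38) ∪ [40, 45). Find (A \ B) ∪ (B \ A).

[5, 12) ∪ [15, 19) ∪ [24, 32) ∪ [33, 38) ∪ [40, 45) ∪ [53, 55)

A \ B = [5, 12), [24, 32), [53, 55).
B \ A = [15, 19), [33, 38), [40, 45).
Union of the two gives the symmetric difference.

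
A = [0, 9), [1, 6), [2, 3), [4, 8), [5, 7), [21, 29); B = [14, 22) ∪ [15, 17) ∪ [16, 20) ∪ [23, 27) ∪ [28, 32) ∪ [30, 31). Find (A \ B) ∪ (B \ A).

Merge the first list: [0, 9), [21, 29).
Merge the second list: [14, 22), [23, 27), [28, 32).
Only in the first: [0, 9), [22, 23), [27, 28).
Only in the second: [14, 21), [29, 32).
Together these are the periods covered by exactly one.

[0, 9) ∪ [14, 21) ∪ [22, 23) ∪ [27, 28) ∪ [29, 32)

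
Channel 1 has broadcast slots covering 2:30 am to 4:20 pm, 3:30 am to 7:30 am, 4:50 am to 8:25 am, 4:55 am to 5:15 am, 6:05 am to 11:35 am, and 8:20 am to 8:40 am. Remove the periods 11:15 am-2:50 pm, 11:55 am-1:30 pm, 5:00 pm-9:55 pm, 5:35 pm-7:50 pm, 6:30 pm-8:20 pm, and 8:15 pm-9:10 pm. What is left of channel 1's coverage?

First set merges to 2:30 am-4:20 pm.
Second set merges to 11:15 am-2:50 pm, 5:00 pm-9:55 pm.
2:30 am-4:20 pm minus B → 2:30 am-11:15 am, 2:50 pm-4:20 pm.

2:30 am-11:15 am, 2:50 pm-4:20 pm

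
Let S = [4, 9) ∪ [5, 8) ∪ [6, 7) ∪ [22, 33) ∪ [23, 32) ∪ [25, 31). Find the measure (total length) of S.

16

Merged: [4, 9), [22, 33).
Lengths: 5 + 11 = 16.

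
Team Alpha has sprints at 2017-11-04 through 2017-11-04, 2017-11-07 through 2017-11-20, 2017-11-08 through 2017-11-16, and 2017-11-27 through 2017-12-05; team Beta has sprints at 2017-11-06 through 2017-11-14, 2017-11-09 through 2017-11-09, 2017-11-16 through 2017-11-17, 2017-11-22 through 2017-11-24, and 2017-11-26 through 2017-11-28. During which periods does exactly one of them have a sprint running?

A, merged: 2017-11-04 through 2017-11-04, 2017-11-07 through 2017-11-20, 2017-11-27 through 2017-12-05.
B, merged: 2017-11-06 through 2017-11-14, 2017-11-16 through 2017-11-17, 2017-11-22 through 2017-11-24, 2017-11-26 through 2017-11-28.
Only in the first: 2017-11-04 through 2017-11-04, 2017-11-15 through 2017-11-15, 2017-11-18 through 2017-11-20, 2017-11-29 through 2017-12-05.
Only in the second: 2017-11-06 through 2017-11-06, 2017-11-22 through 2017-11-24, 2017-11-26 through 2017-11-26.
Together these are the periods covered by exactly one.

2017-11-04 through 2017-11-04, 2017-11-06 through 2017-11-06, 2017-11-15 through 2017-11-15, 2017-11-18 through 2017-11-20, 2017-11-22 through 2017-11-24, 2017-11-26 through 2017-11-26, 2017-11-29 through 2017-12-05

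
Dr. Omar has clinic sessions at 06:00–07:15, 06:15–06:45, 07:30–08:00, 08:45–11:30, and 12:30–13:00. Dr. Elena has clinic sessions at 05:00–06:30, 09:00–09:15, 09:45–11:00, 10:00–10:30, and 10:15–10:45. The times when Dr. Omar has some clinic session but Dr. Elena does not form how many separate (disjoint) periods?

Merge the first list: 06:00–07:15, 07:30–08:00, 08:45–11:30, 12:30–13:00.
Merge the second list: 05:00–06:30, 09:00–09:15, 09:45–11:00.
A \ B = 06:30–07:15, 07:30–08:00, 08:45–09:00, 09:15–09:45, 11:00–11:30, 12:30–13:00.
That is 6 disjoint pieces.

6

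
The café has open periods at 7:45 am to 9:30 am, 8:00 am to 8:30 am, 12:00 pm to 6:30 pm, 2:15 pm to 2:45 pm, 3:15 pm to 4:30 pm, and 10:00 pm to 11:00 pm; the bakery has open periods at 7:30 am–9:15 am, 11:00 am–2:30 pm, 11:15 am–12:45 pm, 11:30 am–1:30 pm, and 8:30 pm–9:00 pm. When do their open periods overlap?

Merge the first list: 7:45 am–9:30 am, 12:00 pm–6:30 pm, 10:00 pm–11:00 pm.
Merge the second list: 7:30 am–9:15 am, 11:00 am–2:30 pm, 8:30 pm–9:00 pm.
7:45 am–9:30 am ∩ B → 7:45 am–9:15 am.
12:00 pm–6:30 pm ∩ B → 12:00 pm–2:30 pm.
10:00 pm–11:00 pm meets no B interval.

7:45 am–9:15 am, 12:00 pm–2:30 pm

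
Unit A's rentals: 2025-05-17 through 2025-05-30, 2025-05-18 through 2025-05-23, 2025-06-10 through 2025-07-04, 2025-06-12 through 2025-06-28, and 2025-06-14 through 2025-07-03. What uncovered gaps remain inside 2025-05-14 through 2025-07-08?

2025-05-14 through 2025-05-16, 2025-05-31 through 2025-06-09, 2025-07-05 through 2025-07-08

After merging, the occupied span is 2025-05-17 through 2025-05-30, 2025-06-10 through 2025-07-04.
Gaps within 2025-05-14 through 2025-07-08: 2025-05-14 through 2025-05-16, 2025-05-31 through 2025-06-09, 2025-07-05 through 2025-07-08.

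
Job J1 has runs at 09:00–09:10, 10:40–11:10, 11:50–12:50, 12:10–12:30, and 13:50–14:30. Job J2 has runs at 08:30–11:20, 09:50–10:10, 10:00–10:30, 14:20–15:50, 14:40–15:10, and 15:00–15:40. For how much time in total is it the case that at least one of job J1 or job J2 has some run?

Merge the first list: 09:00–09:10, 10:40–11:10, 11:50–12:50, 13:50–14:30.
Merge the second list: 08:30–11:20, 14:20–15:50.
A ∪ B = 08:30–11:20, 11:50–12:50, 13:50–15:50.
Total: 2 h 50 min + 1 h + 2 h = 5 h 50 min.

5 h 50 min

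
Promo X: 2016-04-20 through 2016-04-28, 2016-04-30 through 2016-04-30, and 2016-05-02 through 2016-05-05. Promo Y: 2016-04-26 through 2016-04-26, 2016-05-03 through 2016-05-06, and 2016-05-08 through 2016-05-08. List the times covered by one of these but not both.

A but not B: 2016-04-20 through 2016-04-25, 2016-04-27 through 2016-04-28, 2016-04-30 through 2016-04-30, 2016-05-02 through 2016-05-02.
B but not A: 2016-05-06 through 2016-05-06, 2016-05-08 through 2016-05-08.
Combining gives A △ B.

2016-04-20 through 2016-04-25, 2016-04-27 through 2016-04-28, 2016-04-30 through 2016-04-30, 2016-05-02 through 2016-05-02, 2016-05-06 through 2016-05-06, 2016-05-08 through 2016-05-08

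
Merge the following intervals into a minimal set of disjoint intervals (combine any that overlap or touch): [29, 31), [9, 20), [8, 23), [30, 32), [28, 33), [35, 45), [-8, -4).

[-8, -4) ∪ [8, 23) ∪ [28, 33) ∪ [35, 45)

Sort by start: [-8, -4), [8, 23), [9, 20), [28, 33), [29, 31), [30, 32), [35, 45).
[8, 23) is disjoint → start new block.
[9, 20) overlaps/touches [8, 23) → extend to [8, 23).
[28, 33) is disjoint → start new block.
[29, 31) overlaps/touches [28, 33) → extend to [28, 33).
[30, 32) overlaps/touches [28, 33) → extend to [28, 33).
[35, 45) is disjoint → start new block.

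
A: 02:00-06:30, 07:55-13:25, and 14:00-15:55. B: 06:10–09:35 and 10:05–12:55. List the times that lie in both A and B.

02:00–06:30 overlaps B on 06:10–06:30.
07:55–13:25 overlaps B on 07:55–09:35, 10:05–12:55.
14:00–15:55 falls entirely outside B.

06:10–06:30, 07:55–09:35, 10:05–12:55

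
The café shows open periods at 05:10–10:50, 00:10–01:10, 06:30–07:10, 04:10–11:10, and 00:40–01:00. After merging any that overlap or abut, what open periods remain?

00:10–01:10, 04:10–11:10

Sort by start: 00:10–01:10, 00:40–01:00, 04:10–11:10, 05:10–10:50, 06:30–07:10.
00:40–01:00 overlaps/touches 00:10–01:10 → extend to 00:10–01:10.
04:10–11:10 is disjoint → start new block.
05:10–10:50 overlaps/touches 04:10–11:10 → extend to 04:10–11:10.
06:30–07:10 overlaps/touches 04:10–11:10 → extend to 04:10–11:10.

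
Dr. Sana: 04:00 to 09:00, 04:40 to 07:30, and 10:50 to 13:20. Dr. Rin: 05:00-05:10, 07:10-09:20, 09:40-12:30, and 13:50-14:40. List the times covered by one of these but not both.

First set merges to 04:00–09:00, 10:50–13:20.
A \ B = 04:00–05:00, 05:10–07:10, 12:30–13:20.
B \ A = 09:00–09:20, 09:40–10:50, 13:50–14:40.
Union of the two gives the symmetric difference.

04:00–05:00, 05:10–07:10, 09:00–09:20, 09:40–10:50, 12:30–13:20, 13:50–14:40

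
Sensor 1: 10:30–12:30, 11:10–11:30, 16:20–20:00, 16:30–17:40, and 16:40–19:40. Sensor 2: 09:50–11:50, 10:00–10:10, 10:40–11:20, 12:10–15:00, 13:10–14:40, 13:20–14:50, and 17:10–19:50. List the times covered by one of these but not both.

09:50-10:30, 11:50-12:10, 12:30-15:00, 16:20-17:10, 19:50-20:00

Merge the first list: 10:30-12:30, 16:20-20:00.
Merge the second list: 09:50-11:50, 12:10-15:00, 17:10-19:50.
A \ B = 11:50-12:10, 16:20-17:10, 19:50-20:00.
B \ A = 09:50-10:30, 12:30-15:00.
Union of the two gives the symmetric difference.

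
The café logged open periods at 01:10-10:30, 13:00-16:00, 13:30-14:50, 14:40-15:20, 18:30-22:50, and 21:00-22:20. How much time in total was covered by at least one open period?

Merged: 01:10-10:30, 13:00-16:00, 18:30-22:50.
Lengths: 9 h 20 min + 3 h + 4 h 20 min = 16 h 40 min.

16 h 40 min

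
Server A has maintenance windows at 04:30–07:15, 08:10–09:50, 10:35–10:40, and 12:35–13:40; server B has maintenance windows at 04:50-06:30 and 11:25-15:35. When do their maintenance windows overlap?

04:30-07:15 ∩ B → 04:50-06:30.
08:10-09:50 meets no B interval.
10:35-10:40 meets no B interval.
12:35-13:40 ∩ B → 12:35-13:40.

04:50-06:30, 12:35-13:40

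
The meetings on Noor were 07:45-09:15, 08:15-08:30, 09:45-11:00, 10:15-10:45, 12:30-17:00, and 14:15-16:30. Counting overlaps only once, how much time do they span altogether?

7 h 15 min

Merged: 07:45–09:15, 09:45–11:00, 12:30–17:00.
Lengths: 1 h 30 min + 1 h 15 min + 4 h 30 min = 7 h 15 min.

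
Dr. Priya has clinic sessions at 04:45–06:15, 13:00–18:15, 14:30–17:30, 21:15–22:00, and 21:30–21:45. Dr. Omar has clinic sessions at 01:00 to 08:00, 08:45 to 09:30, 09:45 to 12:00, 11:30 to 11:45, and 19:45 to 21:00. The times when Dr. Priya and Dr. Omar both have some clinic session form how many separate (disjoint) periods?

1

First set merges to 04:45–06:15, 13:00–18:15, 21:15–22:00.
Second set merges to 01:00–08:00, 08:45–09:30, 09:45–12:00, 19:45–21:00.
A ∩ B = 04:45–06:15.
That is 1 disjoint piece.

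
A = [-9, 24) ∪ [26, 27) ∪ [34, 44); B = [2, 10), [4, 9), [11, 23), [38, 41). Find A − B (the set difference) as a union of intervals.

[-9, 2) ∪ [10, 11) ∪ [23, 24) ∪ [26, 27) ∪ [34, 38) ∪ [41, 44)

Second set merges to [2, 10), [11, 23), [38, 41).
[-9, 24) with B removed leaves [-9, 2), [10, 11), [23, 24).
[26, 27) is untouched.
[34, 44) with B removed leaves [34, 38), [41, 44).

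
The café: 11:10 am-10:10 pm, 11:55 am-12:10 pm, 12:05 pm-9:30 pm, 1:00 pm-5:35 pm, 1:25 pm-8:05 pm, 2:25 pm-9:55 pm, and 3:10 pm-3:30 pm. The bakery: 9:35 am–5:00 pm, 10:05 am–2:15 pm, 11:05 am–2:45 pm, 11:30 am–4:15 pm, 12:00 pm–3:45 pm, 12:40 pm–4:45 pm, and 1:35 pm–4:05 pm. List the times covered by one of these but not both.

Merge the first list: 11:10 am–10:10 pm.
Merge the second list: 9:35 am–5:00 pm.
A but not B: 5:00 pm–10:10 pm.
B but not A: 9:35 am–11:10 am.
Combining gives A △ B.

9:35 am–11:10 am, 5:00 pm–10:10 pm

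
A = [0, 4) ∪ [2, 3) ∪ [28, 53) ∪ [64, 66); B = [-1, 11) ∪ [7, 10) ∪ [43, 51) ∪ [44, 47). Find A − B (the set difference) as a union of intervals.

Merge the first list: [0, 4), [28, 53), [64, 66).
Merge the second list: [-1, 11), [43, 51).
[0, 4): entirely removed.
[28, 53) \ B = [28, 43), [51, 53).
[64, 66): nothing removed.

[28, 43) ∪ [51, 53) ∪ [64, 66)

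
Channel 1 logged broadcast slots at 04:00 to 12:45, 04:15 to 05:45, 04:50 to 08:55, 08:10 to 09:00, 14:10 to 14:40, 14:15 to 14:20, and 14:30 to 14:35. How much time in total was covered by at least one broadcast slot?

9 h 15 min

Merged: 04:00–12:45, 14:10–14:40.
Lengths: 8 h 45 min + 30 min = 9 h 15 min.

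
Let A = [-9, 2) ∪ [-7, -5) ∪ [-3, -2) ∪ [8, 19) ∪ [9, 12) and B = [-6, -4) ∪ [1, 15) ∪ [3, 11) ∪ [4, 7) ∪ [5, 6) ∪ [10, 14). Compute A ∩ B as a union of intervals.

[-6, -4) ∪ [1, 2) ∪ [8, 15)

First set merges to [-9, 2), [8, 19).
Second set merges to [-6, -4), [1, 15).
[-9, 2) meets the second set on [-6, -4), [1, 2).
[8, 19) meets the second set on [8, 15).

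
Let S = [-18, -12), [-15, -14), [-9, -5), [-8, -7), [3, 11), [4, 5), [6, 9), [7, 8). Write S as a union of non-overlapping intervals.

[-15, -14) overlaps/touches [-18, -12) → extend to [-18, -12).
[-9, -5) is disjoint → start new block.
[-8, -7) overlaps/touches [-9, -5) → extend to [-9, -5).
[3, 11) is disjoint → start new block.
[4, 5) overlaps/touches [3, 11) → extend to [3, 11).
[6, 9) overlaps/touches [3, 11) → extend to [3, 11).
[7, 8) overlaps/touches [3, 11) → extend to [3, 11).

[-18, -12) ∪ [-9, -5) ∪ [3, 11)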